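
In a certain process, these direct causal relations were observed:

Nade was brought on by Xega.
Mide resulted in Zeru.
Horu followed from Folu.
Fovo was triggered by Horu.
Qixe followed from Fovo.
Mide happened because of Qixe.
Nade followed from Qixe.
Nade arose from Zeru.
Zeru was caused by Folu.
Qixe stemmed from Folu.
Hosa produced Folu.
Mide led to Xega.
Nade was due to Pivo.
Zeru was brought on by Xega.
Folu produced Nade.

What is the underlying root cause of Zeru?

Tracing upstream from Zeru: Zeru ← Folu ← Hosa.
Hosa has no stated cause, so it is the root.

Hosa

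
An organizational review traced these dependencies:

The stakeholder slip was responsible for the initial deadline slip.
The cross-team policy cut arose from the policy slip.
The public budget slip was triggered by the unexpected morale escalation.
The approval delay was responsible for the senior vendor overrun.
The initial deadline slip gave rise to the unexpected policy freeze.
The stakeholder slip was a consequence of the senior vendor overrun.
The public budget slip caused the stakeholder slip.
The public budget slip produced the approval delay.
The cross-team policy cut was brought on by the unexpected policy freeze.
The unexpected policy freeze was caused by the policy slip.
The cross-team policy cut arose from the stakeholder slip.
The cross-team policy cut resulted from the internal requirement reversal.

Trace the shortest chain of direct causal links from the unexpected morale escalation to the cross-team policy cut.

the unexpected morale escalation → the public budget slip
the public budget slip → the stakeholder slip
the stakeholder slip → the cross-team policy cut
Length: 3 steps.

the unexpected morale escalation → the public budget slip → the stakeholder slip → the cross-team policy cut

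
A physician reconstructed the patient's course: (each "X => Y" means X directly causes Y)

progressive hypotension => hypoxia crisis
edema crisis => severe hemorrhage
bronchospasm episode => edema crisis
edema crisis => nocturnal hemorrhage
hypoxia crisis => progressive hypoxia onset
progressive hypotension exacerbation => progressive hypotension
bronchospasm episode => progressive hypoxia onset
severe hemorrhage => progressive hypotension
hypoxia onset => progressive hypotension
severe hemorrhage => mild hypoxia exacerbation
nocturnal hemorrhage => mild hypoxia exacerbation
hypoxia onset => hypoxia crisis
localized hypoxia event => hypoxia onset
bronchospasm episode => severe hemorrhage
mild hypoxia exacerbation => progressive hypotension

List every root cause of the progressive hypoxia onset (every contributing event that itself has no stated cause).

Tracing upstream from the progressive hypoxia onset: the progressive hypoxia onset ← the hypoxia crisis ← the hypoxia onset ← the localized hypoxia event.
A separate upstream branch: the progressive hypoxia onset ← the bronchospasm episode.
A separate upstream branch: the progressive hypoxia onset ← the hypoxia crisis ← the progressive hypotension ← the progressive hypotension exacerbation.
Each of those chain origins has no stated cause.

the bronchospasm episode, the localized hypoxia event, the progressive hypotension exacerbation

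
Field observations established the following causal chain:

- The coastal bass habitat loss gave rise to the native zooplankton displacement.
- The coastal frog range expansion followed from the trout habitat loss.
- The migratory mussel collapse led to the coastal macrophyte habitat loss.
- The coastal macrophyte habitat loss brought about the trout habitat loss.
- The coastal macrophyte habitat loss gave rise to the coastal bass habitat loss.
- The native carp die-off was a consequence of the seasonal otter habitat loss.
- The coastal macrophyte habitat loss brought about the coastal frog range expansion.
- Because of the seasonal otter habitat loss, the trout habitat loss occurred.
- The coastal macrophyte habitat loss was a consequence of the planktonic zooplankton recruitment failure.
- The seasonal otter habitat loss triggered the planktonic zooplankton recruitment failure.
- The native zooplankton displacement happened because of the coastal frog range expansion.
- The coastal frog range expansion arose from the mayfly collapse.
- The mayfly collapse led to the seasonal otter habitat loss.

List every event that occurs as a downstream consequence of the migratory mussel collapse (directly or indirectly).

the coastal bass habitat loss, the coastal frog range expansion, the coastal macrophyte habitat loss, the native zooplankton displacement, the trout habitat loss

Direct effects: the coastal macrophyte habitat loss.
2 steps out: the trout habitat loss, the coastal bass habitat loss, the coastal frog range expansion.
3 steps out: the native zooplankton displacement.
Not reachable from it: the mayfly collapse, the seasonal otter habitat loss, the native carp die-off, the planktonic zooplankton recruitment failure.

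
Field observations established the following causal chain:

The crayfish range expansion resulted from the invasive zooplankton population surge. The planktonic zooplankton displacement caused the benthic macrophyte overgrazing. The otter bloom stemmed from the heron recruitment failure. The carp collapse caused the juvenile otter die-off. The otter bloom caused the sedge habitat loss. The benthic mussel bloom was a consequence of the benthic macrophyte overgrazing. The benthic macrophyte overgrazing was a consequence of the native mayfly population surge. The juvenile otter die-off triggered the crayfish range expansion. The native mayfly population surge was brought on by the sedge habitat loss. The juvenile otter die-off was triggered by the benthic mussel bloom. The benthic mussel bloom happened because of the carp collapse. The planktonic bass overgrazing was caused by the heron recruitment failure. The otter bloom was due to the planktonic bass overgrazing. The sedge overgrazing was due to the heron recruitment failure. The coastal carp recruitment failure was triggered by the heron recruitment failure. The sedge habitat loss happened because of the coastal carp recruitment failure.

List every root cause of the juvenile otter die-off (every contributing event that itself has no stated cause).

the carp collapse, the heron recruitment failure, the planktonic zooplankton displacement

Tracing upstream from the juvenile otter die-off: the juvenile otter die-off ← the benthic mussel bloom ← the benthic macrophyte overgrazing ← the native mayfly population surge ← the sedge habitat loss ← the otter bloom ← the heron recruitment failure.
A separate upstream branch: the juvenile otter die-off ← the benthic mussel bloom ← the benthic macrophyte overgrazing ← the planktonic zooplankton displacement.
A separate upstream branch: the juvenile otter die-off ← the carp collapse.
Each of those chain origins has no stated cause.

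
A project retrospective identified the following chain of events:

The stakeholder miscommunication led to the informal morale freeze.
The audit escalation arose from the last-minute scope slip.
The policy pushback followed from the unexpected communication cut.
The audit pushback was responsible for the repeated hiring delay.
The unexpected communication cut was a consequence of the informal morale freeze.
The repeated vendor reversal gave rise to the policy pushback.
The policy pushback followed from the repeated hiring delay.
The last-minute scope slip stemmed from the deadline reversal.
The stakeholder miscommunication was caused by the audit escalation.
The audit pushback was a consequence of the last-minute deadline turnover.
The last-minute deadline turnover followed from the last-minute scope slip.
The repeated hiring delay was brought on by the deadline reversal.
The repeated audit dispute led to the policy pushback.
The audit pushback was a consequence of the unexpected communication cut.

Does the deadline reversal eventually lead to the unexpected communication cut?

There is a causal chain: the deadline reversal → the last-minute scope slip → the audit escalation → the stakeholder miscommunication → the informal morale freeze → the unexpected communication cut.

Yes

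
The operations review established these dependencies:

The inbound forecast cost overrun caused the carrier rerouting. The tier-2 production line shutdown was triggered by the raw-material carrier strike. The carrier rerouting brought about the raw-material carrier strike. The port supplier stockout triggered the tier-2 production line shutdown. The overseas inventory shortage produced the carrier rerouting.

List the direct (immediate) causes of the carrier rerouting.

the inbound forecast cost overrun, the overseas inventory shortage

the inbound forecast cost overrun, the overseas inventory shortage → the carrier rerouting with nothing further upstream stated.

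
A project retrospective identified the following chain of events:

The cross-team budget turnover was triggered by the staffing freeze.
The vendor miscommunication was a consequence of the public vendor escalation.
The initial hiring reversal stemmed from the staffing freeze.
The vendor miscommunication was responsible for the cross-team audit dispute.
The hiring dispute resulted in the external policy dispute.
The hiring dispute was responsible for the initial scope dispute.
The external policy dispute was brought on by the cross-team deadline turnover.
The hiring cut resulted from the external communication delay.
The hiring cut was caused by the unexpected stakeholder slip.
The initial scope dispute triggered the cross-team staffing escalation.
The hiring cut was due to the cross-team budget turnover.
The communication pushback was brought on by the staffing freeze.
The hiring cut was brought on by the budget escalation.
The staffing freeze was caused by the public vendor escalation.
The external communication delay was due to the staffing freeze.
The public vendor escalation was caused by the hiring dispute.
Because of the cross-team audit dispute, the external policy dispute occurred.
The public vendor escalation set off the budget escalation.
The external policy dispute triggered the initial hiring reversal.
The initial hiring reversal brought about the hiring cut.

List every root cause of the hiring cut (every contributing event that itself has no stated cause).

the cross-team deadline turnover, the hiring dispute, the unexpected stakeholder slip

Tracing upstream from the hiring cut: the hiring cut ← the initial hiring reversal ← the external policy dispute ← the hiring dispute.
A separate upstream branch: the hiring cut ← the initial hiring reversal ← the external policy dispute ← the cross-team deadline turnover.
A separate upstream branch: the hiring cut ← the unexpected stakeholder slip.
Each of those chain origins has no stated cause.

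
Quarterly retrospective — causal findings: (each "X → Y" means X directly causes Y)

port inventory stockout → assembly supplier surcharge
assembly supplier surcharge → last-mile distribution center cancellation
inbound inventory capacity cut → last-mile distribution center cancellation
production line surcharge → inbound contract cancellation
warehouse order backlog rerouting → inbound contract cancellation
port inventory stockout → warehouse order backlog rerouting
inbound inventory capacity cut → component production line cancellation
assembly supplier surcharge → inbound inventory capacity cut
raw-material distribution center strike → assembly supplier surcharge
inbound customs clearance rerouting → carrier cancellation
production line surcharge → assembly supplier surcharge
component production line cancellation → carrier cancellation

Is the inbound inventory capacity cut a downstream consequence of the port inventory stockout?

There is a causal chain: the port inventory stockout → the assembly supplier surcharge → the inbound inventory capacity cut.

Yes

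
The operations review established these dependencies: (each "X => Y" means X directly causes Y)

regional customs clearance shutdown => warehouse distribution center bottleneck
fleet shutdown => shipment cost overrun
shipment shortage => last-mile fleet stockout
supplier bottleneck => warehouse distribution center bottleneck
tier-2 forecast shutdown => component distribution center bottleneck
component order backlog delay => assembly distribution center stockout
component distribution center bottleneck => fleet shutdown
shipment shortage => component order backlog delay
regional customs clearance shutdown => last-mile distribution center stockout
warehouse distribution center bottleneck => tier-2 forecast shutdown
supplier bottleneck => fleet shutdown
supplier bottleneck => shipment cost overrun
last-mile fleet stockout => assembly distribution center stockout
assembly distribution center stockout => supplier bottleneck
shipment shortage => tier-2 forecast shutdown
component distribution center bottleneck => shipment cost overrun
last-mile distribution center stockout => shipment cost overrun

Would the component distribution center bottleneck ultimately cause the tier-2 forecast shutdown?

The component distribution center bottleneck leads to the fleet shutdown, the shipment cost overrun; the tier-2 forecast shutdown is not among them.

No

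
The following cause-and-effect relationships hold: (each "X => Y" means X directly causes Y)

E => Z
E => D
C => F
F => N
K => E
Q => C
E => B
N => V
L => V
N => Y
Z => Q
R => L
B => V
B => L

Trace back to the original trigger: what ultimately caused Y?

K

Tracing upstream from Y: Y ← N ← F ← C ← Q ← Z ← E ← K.
K has no stated cause, so it is the root.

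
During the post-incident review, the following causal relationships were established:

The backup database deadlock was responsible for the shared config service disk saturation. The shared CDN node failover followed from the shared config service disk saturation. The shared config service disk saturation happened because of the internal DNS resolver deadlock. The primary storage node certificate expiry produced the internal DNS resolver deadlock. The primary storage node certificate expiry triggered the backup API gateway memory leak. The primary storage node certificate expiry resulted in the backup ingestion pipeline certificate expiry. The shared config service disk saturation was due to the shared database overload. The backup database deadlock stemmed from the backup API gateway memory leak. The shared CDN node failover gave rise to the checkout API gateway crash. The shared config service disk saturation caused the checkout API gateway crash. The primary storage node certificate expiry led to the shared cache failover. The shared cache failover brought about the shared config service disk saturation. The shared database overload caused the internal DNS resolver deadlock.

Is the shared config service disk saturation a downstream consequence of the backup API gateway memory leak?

There is a causal chain: the backup API gateway memory leak → the backup database deadlock → the shared config service disk saturation.

Yes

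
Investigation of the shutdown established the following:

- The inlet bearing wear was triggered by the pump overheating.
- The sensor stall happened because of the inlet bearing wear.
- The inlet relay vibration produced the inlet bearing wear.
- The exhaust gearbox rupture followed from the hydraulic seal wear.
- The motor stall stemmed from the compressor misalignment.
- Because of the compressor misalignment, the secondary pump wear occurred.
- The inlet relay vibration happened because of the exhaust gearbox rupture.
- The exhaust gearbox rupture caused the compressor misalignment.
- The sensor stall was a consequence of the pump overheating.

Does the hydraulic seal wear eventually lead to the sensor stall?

Yes

There is a causal chain: the hydraulic seal wear → the exhaust gearbox rupture → the inlet relay vibration → the inlet bearing wear → the sensor stall.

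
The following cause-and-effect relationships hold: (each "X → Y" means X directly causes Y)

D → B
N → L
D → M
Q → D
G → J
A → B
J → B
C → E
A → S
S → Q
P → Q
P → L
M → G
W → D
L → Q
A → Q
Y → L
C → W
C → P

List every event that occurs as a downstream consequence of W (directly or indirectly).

Direct effects: D.
2 steps out: M, B.
3 steps out: G.
4 steps out: J.
Not reachable from it: Y, A, C, S, E, N, P, L, Q.

B, D, G, J, M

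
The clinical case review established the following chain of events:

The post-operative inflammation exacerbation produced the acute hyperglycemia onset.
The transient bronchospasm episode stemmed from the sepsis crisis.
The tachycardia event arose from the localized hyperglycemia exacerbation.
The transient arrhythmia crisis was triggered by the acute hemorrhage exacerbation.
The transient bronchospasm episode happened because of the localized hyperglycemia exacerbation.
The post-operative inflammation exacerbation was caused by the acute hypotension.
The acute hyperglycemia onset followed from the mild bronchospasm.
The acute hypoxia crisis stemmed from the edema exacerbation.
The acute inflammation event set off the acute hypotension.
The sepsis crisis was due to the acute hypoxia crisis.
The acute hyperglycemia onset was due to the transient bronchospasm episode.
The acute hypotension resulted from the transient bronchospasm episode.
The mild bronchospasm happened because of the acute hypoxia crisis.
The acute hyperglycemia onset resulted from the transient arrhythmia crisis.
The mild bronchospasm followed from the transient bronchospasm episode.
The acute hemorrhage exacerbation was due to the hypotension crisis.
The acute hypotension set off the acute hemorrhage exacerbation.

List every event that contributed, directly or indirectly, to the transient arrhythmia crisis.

the acute hemorrhage exacerbation, the acute hypotension, the acute hypoxia crisis, the acute inflammation event, the edema exacerbation, the hypotension crisis, the localized hyperglycemia exacerbation, the sepsis crisis, the transient bronchospasm episode

Immediate cause of the transient arrhythmia crisis: the acute hemorrhage exacerbation.
Further upstream: the edema exacerbation, the localized hyperglycemia exacerbation, the acute hypoxia crisis, the sepsis crisis, the acute inflammation event, the hypotension crisis, the transient bronchospasm episode, the acute hypotension.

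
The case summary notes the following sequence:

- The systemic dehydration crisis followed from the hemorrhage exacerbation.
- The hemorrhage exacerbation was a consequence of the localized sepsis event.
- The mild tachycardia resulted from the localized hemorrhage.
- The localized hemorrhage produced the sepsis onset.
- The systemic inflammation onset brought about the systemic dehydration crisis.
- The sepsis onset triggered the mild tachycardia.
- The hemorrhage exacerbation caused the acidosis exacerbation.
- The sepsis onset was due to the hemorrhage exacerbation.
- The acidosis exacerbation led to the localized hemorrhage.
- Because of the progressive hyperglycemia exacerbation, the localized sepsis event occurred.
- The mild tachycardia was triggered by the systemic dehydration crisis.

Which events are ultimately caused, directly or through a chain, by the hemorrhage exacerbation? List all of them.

the acidosis exacerbation, the localized hemorrhage, the mild tachycardia, the sepsis onset, the systemic dehydration crisis

Direct effects: the acidosis exacerbation, the systemic dehydration crisis, the sepsis onset.
2 steps out: the localized hemorrhage, the mild tachycardia.
Not reachable from it: the progressive hyperglycemia exacerbation, the localized sepsis event, the systemic inflammation onset.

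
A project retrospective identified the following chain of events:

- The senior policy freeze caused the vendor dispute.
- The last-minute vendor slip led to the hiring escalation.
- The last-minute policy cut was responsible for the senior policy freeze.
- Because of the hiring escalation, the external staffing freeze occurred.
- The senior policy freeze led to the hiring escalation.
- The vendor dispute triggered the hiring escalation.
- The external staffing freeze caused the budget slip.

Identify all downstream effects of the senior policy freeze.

Direct effects: the vendor dispute, the hiring escalation.
2 steps out: the external staffing freeze.
3 steps out: the budget slip.
Not reachable from it: the last-minute policy cut, the last-minute vendor slip.

the budget slip, the external staffing freeze, the hiring escalation, the vendor dispute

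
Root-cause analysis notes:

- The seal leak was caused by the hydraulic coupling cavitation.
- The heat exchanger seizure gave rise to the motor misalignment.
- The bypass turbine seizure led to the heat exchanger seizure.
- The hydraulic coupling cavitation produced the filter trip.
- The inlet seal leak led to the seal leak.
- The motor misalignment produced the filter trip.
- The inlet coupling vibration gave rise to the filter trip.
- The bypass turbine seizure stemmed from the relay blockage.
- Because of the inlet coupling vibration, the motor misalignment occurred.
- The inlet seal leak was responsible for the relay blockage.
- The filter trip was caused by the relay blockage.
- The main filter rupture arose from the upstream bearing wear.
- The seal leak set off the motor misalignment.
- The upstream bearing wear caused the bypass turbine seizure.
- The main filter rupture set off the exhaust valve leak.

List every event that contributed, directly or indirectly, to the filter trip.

the bypass turbine seizure, the heat exchanger seizure, the hydraulic coupling cavitation, the inlet coupling vibration, the inlet seal leak, the motor misalignment, the relay blockage, the seal leak, the upstream bearing wear

Immediate causes of the filter trip: the hydraulic coupling cavitation, the relay blockage, the inlet coupling vibration, the motor misalignment.
Further upstream: the inlet seal leak, the upstream bearing wear, the bypass turbine seizure, the heat exchanger seizure, the seal leak.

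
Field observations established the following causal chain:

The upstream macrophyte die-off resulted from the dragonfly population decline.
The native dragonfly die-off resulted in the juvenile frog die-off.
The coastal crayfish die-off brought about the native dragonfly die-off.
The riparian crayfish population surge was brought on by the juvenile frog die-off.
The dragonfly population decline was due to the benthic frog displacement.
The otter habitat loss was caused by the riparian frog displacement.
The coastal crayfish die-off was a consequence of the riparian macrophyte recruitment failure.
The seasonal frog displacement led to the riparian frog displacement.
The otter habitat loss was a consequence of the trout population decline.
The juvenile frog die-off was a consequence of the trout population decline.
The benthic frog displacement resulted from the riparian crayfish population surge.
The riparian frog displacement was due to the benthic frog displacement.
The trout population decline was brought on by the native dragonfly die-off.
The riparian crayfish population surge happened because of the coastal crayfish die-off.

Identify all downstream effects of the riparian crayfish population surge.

Direct effects: the benthic frog displacement.
2 steps out: the dragonfly population decline, the riparian frog displacement.
3 steps out: the upstream macrophyte die-off, the otter habitat loss.
Not reachable from it: the riparian macrophyte recruitment failure, the coastal crayfish die-off, the native dragonfly die-off, the trout population decline, the juvenile frog die-off, the seasonal frog displacement.

the benthic frog displacement, the dragonfly population decline, the otter habitat loss, the riparian frog displacement, the upstream macrophyte die-off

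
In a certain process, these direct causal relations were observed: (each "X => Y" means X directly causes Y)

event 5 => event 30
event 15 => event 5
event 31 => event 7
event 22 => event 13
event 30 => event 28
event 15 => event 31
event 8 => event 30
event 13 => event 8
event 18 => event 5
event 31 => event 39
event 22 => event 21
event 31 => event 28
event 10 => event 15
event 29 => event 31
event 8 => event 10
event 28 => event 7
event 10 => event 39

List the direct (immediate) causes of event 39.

event 10, event 31

Upstream contributors include event 22, event 13, event 8, event 15, event 29, but only event 10, event 31 feed directly into event 39.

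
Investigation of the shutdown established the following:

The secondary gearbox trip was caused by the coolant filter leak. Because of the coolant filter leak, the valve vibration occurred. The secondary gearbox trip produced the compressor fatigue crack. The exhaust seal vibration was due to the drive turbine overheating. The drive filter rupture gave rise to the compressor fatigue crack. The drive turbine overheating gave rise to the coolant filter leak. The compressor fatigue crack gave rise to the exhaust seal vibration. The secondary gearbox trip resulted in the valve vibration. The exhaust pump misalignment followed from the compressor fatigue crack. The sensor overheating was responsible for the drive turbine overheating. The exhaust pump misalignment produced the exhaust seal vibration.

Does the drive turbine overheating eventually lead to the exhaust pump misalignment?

There is a causal chain: the drive turbine overheating → the coolant filter leak → the secondary gearbox trip → the compressor fatigue crack → the exhaust pump misalignment.

Yes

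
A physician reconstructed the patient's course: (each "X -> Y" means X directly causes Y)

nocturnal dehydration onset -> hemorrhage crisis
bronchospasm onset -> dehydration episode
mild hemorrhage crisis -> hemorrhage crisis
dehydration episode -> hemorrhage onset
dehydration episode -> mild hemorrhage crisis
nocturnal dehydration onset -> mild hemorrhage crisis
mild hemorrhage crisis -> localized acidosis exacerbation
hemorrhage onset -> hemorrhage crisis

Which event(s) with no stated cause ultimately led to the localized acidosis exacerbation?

Tracing upstream from the localized acidosis exacerbation: the localized acidosis exacerbation ← the mild hemorrhage crisis ← the dehydration episode ← the bronchospasm onset.
A separate upstream branch: the localized acidosis exacerbation ← the mild hemorrhage crisis ← the nocturnal dehydration onset.
Each of those chain origins has no stated cause.

the bronchospasm onset, the nocturnal dehydration onset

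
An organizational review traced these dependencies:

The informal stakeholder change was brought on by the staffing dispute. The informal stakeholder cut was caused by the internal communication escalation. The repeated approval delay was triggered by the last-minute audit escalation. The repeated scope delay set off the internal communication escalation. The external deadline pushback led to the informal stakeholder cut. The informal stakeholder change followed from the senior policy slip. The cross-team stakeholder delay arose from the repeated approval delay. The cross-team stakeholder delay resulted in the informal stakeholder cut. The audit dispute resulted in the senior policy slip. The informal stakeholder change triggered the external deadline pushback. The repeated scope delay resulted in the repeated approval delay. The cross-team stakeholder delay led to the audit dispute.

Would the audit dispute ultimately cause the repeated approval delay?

No

The audit dispute leads to the senior policy slip, the informal stakeholder change, the external deadline pushback, the informal stakeholder cut; the repeated approval delay is not among them.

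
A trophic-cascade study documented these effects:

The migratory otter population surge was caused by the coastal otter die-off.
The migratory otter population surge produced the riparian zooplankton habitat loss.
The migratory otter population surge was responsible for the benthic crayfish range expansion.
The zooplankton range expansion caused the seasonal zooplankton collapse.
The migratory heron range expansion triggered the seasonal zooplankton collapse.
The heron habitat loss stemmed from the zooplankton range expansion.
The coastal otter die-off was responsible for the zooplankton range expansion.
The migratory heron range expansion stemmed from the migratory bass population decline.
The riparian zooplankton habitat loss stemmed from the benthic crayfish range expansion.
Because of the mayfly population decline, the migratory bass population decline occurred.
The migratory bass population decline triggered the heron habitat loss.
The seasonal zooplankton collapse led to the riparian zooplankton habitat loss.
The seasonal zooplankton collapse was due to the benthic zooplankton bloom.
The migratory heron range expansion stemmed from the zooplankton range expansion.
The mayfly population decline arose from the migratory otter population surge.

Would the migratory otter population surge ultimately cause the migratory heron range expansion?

There is a causal chain: the migratory otter population surge → the mayfly population decline → the migratory bass population decline → the migratory heron range expansion.

Yes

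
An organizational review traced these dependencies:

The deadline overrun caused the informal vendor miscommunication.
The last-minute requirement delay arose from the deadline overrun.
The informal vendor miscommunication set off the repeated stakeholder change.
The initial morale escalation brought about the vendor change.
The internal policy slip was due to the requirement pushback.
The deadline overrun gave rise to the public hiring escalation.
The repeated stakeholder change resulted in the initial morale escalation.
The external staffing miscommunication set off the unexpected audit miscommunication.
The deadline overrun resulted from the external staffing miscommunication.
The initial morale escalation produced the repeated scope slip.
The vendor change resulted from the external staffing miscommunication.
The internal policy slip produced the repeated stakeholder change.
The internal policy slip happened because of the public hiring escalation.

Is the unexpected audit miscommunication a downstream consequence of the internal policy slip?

The internal policy slip leads to the repeated stakeholder change, the initial morale escalation, the repeated scope slip, the vendor change; the unexpected audit miscommunication is not among them.

No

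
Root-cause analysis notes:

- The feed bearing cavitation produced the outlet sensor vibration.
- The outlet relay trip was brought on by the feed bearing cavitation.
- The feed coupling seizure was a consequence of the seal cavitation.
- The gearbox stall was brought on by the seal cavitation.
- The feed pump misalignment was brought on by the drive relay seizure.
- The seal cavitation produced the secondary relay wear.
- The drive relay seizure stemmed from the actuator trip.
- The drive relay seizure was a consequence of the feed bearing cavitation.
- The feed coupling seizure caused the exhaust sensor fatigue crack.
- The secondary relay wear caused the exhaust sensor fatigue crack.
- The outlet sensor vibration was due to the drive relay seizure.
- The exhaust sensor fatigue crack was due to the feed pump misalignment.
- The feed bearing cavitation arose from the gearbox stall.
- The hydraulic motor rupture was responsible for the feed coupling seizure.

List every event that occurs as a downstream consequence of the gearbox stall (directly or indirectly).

the drive relay seizure, the exhaust sensor fatigue crack, the feed bearing cavitation, the feed pump misalignment, the outlet relay trip, the outlet sensor vibration

Direct effects: the feed bearing cavitation.
2 steps out: the outlet relay trip, the drive relay seizure, the outlet sensor vibration.
3 steps out: the feed pump misalignment.
4 steps out: the exhaust sensor fatigue crack.
Not reachable from it: the seal cavitation, the actuator trip, the hydraulic motor rupture, the secondary relay wear, the feed coupling seizure.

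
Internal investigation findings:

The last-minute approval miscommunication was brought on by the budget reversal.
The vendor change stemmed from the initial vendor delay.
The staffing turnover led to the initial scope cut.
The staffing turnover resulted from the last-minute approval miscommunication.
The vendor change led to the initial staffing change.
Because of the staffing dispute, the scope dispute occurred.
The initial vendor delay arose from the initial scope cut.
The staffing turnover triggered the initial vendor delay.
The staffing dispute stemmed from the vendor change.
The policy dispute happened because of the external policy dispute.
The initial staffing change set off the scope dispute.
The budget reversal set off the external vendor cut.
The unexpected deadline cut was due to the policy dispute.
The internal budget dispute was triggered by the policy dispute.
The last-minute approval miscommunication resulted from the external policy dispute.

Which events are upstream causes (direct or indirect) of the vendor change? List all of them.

Immediate cause of the vendor change: the initial vendor delay.
Further upstream: the external policy dispute, the budget reversal, the last-minute approval miscommunication, the staffing turnover, the initial scope cut.

the budget reversal, the external policy dispute, the initial scope cut, the initial vendor delay, the last-minute approval miscommunication, the staffing turnover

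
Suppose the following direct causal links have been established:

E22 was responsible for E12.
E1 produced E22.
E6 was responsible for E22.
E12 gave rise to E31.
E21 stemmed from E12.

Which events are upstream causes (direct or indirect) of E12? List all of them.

E1, E22, E6

Immediate cause of E12: E22.
Further upstream: E1, E6.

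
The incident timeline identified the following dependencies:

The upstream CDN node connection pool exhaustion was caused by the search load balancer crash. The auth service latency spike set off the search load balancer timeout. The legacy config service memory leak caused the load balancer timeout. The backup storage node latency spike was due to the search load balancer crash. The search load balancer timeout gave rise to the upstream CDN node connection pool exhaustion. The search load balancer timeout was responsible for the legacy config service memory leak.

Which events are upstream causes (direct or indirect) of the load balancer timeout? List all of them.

Immediate cause of the load balancer timeout: the legacy config service memory leak.
Further upstream: the auth service latency spike, the search load balancer timeout.

the auth service latency spike, the legacy config service memory leak, the search load balancer timeout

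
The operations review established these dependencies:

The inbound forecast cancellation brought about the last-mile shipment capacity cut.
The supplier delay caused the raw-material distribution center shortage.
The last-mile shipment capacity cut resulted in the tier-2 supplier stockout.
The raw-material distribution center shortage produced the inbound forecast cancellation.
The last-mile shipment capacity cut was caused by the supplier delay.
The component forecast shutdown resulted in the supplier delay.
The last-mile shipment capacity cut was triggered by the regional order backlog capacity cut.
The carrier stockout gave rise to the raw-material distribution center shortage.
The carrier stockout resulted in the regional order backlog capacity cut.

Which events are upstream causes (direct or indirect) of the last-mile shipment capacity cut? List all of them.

the carrier stockout, the component forecast shutdown, the inbound forecast cancellation, the raw-material distribution center shortage, the regional order backlog capacity cut, the supplier delay

Immediate causes of the last-mile shipment capacity cut: the supplier delay, the regional order backlog capacity cut, the inbound forecast cancellation.
Further upstream: the component forecast shutdown, the carrier stockout, the raw-material distribution center shortage.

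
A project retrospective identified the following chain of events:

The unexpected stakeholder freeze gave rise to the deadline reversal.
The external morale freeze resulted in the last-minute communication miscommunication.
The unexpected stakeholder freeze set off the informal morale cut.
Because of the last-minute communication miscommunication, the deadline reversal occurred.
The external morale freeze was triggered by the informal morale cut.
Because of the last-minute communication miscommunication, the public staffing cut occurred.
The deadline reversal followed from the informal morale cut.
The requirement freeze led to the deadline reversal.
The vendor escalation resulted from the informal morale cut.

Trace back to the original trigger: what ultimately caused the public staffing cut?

Tracing upstream from the public staffing cut: the public staffing cut ← the last-minute communication miscommunication ← the external morale freeze ← the informal morale cut ← the unexpected stakeholder freeze.
The unexpected stakeholder freeze has no stated cause, so it is the root.

the unexpected stakeholder freeze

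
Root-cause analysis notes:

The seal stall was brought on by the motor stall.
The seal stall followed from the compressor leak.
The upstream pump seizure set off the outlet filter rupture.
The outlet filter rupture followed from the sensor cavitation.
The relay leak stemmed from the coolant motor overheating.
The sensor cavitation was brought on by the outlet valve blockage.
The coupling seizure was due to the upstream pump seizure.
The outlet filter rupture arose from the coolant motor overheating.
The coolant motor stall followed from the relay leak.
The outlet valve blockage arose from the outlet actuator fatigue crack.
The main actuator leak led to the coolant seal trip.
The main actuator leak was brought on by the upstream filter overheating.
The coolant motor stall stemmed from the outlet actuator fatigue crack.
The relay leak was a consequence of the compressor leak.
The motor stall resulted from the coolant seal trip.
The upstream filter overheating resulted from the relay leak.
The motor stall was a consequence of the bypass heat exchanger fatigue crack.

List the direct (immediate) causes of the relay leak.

the compressor leak, the coolant motor overheating → the relay leak with nothing further upstream stated.

the compressor leak, the coolant motor overheating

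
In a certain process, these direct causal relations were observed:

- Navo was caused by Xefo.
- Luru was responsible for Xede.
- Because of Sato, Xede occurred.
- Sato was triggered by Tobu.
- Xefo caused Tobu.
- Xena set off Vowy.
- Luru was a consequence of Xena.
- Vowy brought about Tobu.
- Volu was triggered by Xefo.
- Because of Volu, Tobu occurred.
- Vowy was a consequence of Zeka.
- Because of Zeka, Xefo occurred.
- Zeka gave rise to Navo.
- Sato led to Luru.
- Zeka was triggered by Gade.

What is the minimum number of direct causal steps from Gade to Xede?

Shortest chain: Gade → Zeka → Xefo → Tobu → Sato → Xede.

5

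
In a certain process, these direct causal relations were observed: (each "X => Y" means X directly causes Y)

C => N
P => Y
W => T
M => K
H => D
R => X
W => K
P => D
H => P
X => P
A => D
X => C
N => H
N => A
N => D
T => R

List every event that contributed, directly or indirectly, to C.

R, T, W, X

Immediate cause of C: X.
Further upstream: W, T, R.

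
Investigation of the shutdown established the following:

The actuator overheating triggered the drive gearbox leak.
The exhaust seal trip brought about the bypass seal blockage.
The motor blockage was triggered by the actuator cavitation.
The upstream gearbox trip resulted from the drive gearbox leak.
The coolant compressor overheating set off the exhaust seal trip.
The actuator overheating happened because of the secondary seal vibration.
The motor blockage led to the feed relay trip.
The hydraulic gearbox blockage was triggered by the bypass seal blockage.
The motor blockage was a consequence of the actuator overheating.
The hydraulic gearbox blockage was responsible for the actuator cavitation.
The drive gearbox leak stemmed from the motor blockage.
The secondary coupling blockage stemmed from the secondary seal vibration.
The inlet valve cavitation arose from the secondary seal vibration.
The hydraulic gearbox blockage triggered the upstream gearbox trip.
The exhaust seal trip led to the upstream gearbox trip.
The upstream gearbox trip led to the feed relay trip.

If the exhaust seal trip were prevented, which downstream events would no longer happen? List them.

Downstream of the exhaust seal trip: the bypass seal blockage, the hydraulic gearbox blockage, the actuator cavitation, the motor blockage, the drive gearbox leak, the upstream gearbox trip, the feed relay trip.
Of those, still caused via another path: the motor blockage, the drive gearbox leak, the upstream gearbox trip, the feed relay trip.
The remainder have no surviving cause.

the actuator cavitation, the bypass seal blockage, the hydraulic gearbox blockage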